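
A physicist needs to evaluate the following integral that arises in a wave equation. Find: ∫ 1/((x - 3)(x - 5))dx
Partial fractions: 1/((x-3)(x-5))=A/(x-3) + B/(x-5)
A=-1/2, B=1/2
∫ [-1/2· 1/(x-3) + 1/2· 1/(x-5)] dx
=(1/2)[ln|x-5| - ln|x-3|] + C

Answer: (1/2)·ln|(x-5)/(x-3)| + C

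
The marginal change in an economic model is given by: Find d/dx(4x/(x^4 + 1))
Quotient rule: (f/g)' = (f'g - fg')/g²
f = 4x, f' = 4
g = x^4 + 1, g' = 4x^3

Answer: (4·(x^4 + 1) - 16x^4)/(x^4 + 1)²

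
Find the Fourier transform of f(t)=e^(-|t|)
Using the standard pair: F{e^(-a|t|)} = 2a/(a^2+omega^2)
With a = 1: F(omega) = 2/(1+omega^2)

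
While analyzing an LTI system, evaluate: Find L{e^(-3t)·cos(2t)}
First shifting: L{e^(at)f(t)}=F(s-a)
L{cos(2t)}=s/(s²+4)
Shift: (s+3)/((s+3)²+4)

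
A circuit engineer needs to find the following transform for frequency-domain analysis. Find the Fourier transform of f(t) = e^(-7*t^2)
The Fourier transform of a Gaussian e^(-a * t^2) is sqrt(pi/a) * e^(-omega^2/(4a)).
With a = 7: F(omega) = sqrt(pi/7) * e^(-omega^2/28)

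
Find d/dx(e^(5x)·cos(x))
Product rule: (fg)' = f'g + fg'
f = e^(5x), f' = 5·e^(5x)
g = cos(x), g' = -sin(x)

Answer: 5·e^(5x)·cos(x) - e^(5x)·sin(x)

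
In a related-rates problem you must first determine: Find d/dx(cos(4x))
Chain rule: d/dx[cos(u)]=-sin(u)·u' where u=4x
u'=4

Answer: -4·sin(4x)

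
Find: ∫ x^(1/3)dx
Power rule: ∫ x^(1/3) dx=x^(4/3)/(4/3) + C

Answer: (3/4)·x^(4/3) + C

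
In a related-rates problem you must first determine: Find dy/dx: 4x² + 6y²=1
Differentiate: 8x+12y·(dy/dx)=0
dy/dx=-8x/(12y)=-(2/3)·(x/y)

Answer: dy/dx=-(2/3)·(x/y)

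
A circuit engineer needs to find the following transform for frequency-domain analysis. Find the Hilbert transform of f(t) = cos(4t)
The Hilbert transform shifts each frequency component by -pi/2.
H{cos(wt)}=sin(wt)
With w=4: H{cos(4t)}=sin(4t)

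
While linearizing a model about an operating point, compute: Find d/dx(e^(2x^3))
Chain rule: d/dx[e^u] = e^u · u' where u = 2x^3
u' = 6x^2

Answer: 6x^2·e^(2x^3)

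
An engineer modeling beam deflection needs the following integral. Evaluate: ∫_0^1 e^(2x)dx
Antiderivative: (1/2)e^(2x)
Evaluate: (1/2)(e^2 - 1)

Answer: (e^2 - 1)/2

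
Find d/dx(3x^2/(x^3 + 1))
Quotient rule: (f/g)'=(f'g - fg')/g²
f=3x^2, f'=6x
g=x^3 + 1, g'=3x^2

Answer: (6x·(x^3 + 1) - 9x^4)/(x^3 + 1)²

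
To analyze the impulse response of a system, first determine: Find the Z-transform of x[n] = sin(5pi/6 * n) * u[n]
Z{sin(w0 * n) * u[n]} = z * sin(w0)/(z^2-2z * cos(w0)+1)
With w0 = 5pi/6: X(z) = z * sin(5pi/6)/(z^2-2z * cos(5pi/6)+1)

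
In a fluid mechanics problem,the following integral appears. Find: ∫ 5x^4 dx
Using power rule: ∫ 5x^4 dx = 5/5 x^5+C = x^5+C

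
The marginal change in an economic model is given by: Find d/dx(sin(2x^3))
Chain rule: d/dx[sin(u)]=cos(u)·u' where u=2x^3
u'=6x^2

Answer: 6x^2·cos(2x^3)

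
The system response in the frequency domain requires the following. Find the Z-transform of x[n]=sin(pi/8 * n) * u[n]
Z{sin(w0*n)*u[n]} = z*sin(w0)/(z^2-2z*cos(w0)+1)
With w0 = pi/8: X(z) = z*sin(pi/8)/(z^2-2z*cos(pi/8)+1)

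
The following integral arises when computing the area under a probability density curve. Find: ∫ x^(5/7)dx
Power rule: ∫ x^(5/7) dx = x^(12/7)/(12/7) + C

Answer: (7/12)·x^(12/7) + C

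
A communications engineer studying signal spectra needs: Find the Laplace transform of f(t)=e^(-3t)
L{e^(at)} = 1/(s-a)
L{e^(-3t)} = 1/(s + 3)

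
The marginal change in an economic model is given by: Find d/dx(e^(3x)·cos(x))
Product rule: (fg)' = f'g + fg'
f = e^(3x), f' = 3·e^(3x)
g = cos(x), g' = -sin(x)

Answer: 3·e^(3x)·cos(x) - e^(3x)·sin(x)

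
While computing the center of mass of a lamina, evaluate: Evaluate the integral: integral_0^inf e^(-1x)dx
integral_0^inf e^(-1x) dx = [-1/1 * e^(-1x)]_0^inf
= 0 - (-1/1) = 1/1

Answer: 1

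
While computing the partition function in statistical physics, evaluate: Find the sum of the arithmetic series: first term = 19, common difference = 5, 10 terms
Last term: a_n=19+(10-1)·5=64
Sum=n(a_1+a_n)/2=10(19+64)/2=415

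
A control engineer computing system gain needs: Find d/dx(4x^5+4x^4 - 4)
Power rule: d/dx(ax^n) = n·a·x^(n-1)
Term by term: 20·x^4+16·x^3

Answer: 20x^4+16x^3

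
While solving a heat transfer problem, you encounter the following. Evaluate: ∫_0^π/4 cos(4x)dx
Antiderivative: sin(4x)/4
Evaluate at bounds: [sin(4·π/4)/4] - [sin(4·0)/4]
= ((0) - (0))/4 = 0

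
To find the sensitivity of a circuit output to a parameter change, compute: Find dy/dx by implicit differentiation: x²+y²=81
Differentiate both sides: 2x + 2y·(dy/dx)=0
Solve: dy/dx=-2x/(2y)=-x/y

Answer: dy/dx=-x/y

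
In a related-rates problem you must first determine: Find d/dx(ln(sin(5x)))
Chain rule: d/dx[ln(u)] = u'/u where u = sin(5x)
u' = 5cos(5x)

Answer: (5cos(5x))/(sin(5x))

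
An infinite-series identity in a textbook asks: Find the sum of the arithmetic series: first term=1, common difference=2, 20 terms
Last term: a_n = 1+(20-1)·2 = 39
Sum = n(a_1+a_n)/2 = 20(1+39)/2 = 400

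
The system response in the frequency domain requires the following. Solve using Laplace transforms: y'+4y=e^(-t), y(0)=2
Take L: sY - 2+4Y=1/(s+1)
Y(s+4)=1/(s+1)+2
Y=1/((s+1)(s+4))+2/(s+4)
Partial fractions: 1/((s+1)(s+4))=(1/3)/(s+1) - (1/3)/(s+4)
So Y=(1/3)/(s+1)+(5/3)/(s+4)
Inverse Laplace transform (L^(-1){1/(s+1)}=e^(-t), L^(-1){1/(s+4)}=e^(-4t)):

Answer: y(t)=(1/3)·e^(-t)+(5/3)·e^(-4t)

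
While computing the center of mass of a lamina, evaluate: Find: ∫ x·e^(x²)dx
Let u=x², du=2x dx
∫ (1/2)e^u du=e^u/2 + C

Answer: e^(x²)/2 + C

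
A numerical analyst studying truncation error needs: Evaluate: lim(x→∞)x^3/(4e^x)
Apply L'Hôpital 3 times (∞/∞ each time):
Eventually get 3!/(4e^x) → 0

Answer: 0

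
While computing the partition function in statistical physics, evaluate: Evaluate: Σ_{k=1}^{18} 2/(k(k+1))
Partial fractions: 2/(k(k + 1))=2/k - 2/(k + 1)
Telescoping sum: 2(1 - 1/19)=2·18/19

Answer: 36/19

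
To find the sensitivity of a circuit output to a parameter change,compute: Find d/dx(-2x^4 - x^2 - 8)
Power rule: d/dx(ax^n) = n·a·x^(n-1)
Term by term: -8·x^3 - 2·x

Answer: -8x^3 - 2x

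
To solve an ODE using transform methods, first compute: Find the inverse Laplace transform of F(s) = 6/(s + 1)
L^(-1){6/(s-a)}=c·e^(at)
Here a=-1, c=6

Answer: 6e^(-t)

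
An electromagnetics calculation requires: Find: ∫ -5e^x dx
Since d/dx[e^x]=+ e^x, we get -5e^x + C

Answer: -5e^x + C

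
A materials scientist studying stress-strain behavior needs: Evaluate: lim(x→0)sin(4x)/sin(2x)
sin(u) ≈ u for small u:
sin(4x)/sin(2x) ≈ 4x/(2x)=4/2

Answer: 2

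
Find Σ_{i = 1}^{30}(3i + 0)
= 3·Σ i+0·30 = 3·465+0 = 1395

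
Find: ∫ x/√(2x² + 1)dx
Let u=2x² + 1, du=4x dx
∫ (1/4)·u^(-1/2) du=√u/2 + C

Answer: √(2x² + 1)/2 + C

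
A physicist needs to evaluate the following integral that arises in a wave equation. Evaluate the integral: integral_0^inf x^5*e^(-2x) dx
This is a Gamma integral. Substitute u=2x (du=2 dx):
integral_0^inf x^5 * e^(-2x) dx=(1/2^6) integral_0^inf u^5 * e^(-u) du
=Gamma(6)/2^6=5!/2^6=120/64

Answer: 15/8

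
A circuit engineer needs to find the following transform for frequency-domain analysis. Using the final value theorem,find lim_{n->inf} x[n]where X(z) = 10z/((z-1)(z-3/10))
Final value theorem: lim x[n] = lim_{z->1} (z-1) * X(z)
(z-1) * X(z) = 10z/(z-3/10)
As z->1: 10/(1-3/10) = 10/(7/10) = 100/7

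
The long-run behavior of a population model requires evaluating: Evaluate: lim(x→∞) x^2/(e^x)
Apply L'Hôpital 2 times (∞/∞ each time):
Eventually get 2!/(e^x) → 0

Answer: 0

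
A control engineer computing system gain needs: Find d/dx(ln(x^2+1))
Chain rule: d/dx[ln(u)] = u'/u where u = x^2 + 1
u' = 2x

Answer: (2x)/(x^2 + 1)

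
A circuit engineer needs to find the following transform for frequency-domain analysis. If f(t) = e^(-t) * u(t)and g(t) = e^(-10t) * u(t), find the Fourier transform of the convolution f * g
By the convolution theorem: F{f*g} = F(omega)*G(omega)
F(omega) = 1/(1 + j*omega), G(omega) = 1/(10 + j*omega)
F{f*g} = 1/((1 + j*omega)(10 + j*omega))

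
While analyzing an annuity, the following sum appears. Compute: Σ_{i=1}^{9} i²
Using formula: Σ i^2 = n(n + 1)(2n + 1)/6 = 9·10·19/6 = 285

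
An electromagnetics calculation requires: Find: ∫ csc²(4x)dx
Since d/dx[-cot(4x)]=4csc²(4x), integral=-cot(4x)/4 + C

Answer: (-1/4)cot(4x) + C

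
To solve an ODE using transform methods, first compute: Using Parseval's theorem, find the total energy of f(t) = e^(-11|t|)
Parseval's theorem: E=integral |f(t)|^2 dt=(1/2pi) integral |F(omega)|^2 domega
E=integral_{-inf}^{inf} e^(-22|t|) dt=2*integral_0^inf e^(-22t) dt=2/(2*11)=1/11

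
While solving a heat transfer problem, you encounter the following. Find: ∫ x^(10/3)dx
Power rule: ∫ x^(10/3) dx=x^(13/3)/(13/3) + C

Answer: (3/13)·x^(13/3) + C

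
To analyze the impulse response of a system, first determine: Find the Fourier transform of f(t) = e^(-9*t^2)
The Fourier transform of a Gaussian e^(-a*t^2) is sqrt(pi/a)*e^(-omega^2/(4a)).
With a = 9: F(omega) = sqrt(pi)/3*e^(-omega^2/36)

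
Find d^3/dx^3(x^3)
Apply power rule 3 times:
d^1: 3x^2
d^2: 6x
d^3: 6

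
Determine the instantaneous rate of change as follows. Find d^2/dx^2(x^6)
Apply power rule 2 times:
d^1: 6x^5
d^2: 30x^4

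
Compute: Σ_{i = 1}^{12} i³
Using formula: Σ i^3=[n(n+1)/2]²=[12·13/2]²=6084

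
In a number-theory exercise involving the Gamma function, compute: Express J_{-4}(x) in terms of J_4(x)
For integer n: J_{-n}(x)=(-1)^n J_n(x)
With n=4: J_{-4}(x)=(-1)^4 J_4(x)=J_4(x)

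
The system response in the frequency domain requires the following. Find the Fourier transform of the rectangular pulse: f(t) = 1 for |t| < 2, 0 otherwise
F(omega) = integral from -2 to 2 of e^(-j*omega*t) dt
= 2*sin(2*omega)/omega = 4*sinc(2*omega/pi)

Answer: 2*sin(2*omega)/omega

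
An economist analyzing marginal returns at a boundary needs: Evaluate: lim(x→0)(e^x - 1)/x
L'Hôpital (0/0): lim e^x/1 = 1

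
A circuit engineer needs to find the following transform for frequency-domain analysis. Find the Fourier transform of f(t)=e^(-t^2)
The Fourier transform of a Gaussian e^(-t^2) is sqrt(pi) * e^(-omega^2/4).
With a=1: F(omega)=sqrt(pi) * e^(-omega^2/4)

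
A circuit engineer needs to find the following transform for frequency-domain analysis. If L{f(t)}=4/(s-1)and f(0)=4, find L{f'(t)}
L{f'(t)} = s·F(s) - f(0) = 4s/(s-1)-4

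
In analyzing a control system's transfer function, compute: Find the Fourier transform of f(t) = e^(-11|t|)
Using the standard pair: F{e^(-a|t|)} = 2a/(a^2+omega^2)
With a = 11: F(omega) = 22/(121+omega^2)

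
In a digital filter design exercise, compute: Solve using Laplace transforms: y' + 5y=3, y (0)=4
Take L of both sides: sY(s) - 4 + 5Y(s) = 3/s
Y(s)(s + 5) = 3/s + 4
Y(s) = 3/(s(s + 5)) + 4/(s + 5)
Partial fractions: 3/(s(s + 5)) = (3/5)/s - (3/5)/(s + 5)
So Y(s) = (3/5)/s + (17/5)/(s + 5)
Inverse transform (L^(-1){1/s} = 1, L^(-1){1/(s + 5)} = e^(-5t)):

Answer: y(t) = 3/5 + (17/5)·e^(-5t)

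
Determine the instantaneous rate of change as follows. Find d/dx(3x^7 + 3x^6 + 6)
Power rule: d/dx(ax^n) = n·a·x^(n-1)
Term by term: 21·x^6+18·x^5

Answer: 21x^6+18x^5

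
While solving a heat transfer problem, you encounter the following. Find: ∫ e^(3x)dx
Since d/dx[e^(3x)]=3e^(3x), we get 1/3 e^(3x)+C

Answer: (1/3)e^(3x)+C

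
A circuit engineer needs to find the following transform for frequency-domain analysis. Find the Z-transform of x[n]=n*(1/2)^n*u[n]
Using the property Z{n * a^n * u[n]}=az/(z-a)^2
With a=1/2: X(z)=(1/2)z/(z - 1/2)^2, |z| > 1/2

Answer: (1/2)z/(z - 1/2)^2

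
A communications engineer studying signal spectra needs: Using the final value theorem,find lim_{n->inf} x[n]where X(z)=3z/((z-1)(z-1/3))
Final value theorem: lim x[n]=lim_{z->1} (z-1) * X(z)
(z-1) * X(z)=3z/(z-1/3)
As z->1: 3/(1 - 1/3)=3/(2/3)=9/2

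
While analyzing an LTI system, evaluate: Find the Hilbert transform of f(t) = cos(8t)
The Hilbert transform shifts each frequency component by -pi/2.
H{cos(wt)}=sin(wt)
With w=8: H{cos(8t)}=sin(8t)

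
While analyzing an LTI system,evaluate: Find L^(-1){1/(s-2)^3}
L^(-1){1/(s-a)^n}=t^(n-1)·e^(at)/(n-1)!
Here a=2, n=3: t^2·e^(2t)/2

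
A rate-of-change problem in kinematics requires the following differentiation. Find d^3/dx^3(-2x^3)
Apply power rule 3 times:
d^1: -6x^2
d^2: -12x
d^3: -12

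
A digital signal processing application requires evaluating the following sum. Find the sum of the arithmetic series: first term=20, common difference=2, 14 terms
Last term: a_n = 20+(14-1)·2 = 46
Sum = n(a_1+a_n)/2 = 14(20+46)/2 = 462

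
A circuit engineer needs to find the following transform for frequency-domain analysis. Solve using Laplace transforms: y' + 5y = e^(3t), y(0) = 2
Take L: sY - 2 + 5Y = 1/(s-3)
Y(s + 5) = 1/(s-3) + 2
Y = 1/((s-3)(s + 5)) + 2/(s + 5)
Partial fractions: 1/((s-3)(s + 5)) = (1/8)/(s-3) - (1/8)/(s + 5)
So Y = (1/8)/(s-3) + (15/8)/(s + 5)
Inverse Laplace transform (L^(-1){1/(s-3)} = e^(3t), L^(-1){1/(s + 5)} = e^(-5t)):

Answer: y(t) = (1/8)·e^(3t) + (15/8)·e^(-5t)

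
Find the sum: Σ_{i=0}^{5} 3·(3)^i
Geometric series: S=a(1 - r^n)/(1 - r)
a=3, r=3, n=6
S=3(1-729)/-2=1092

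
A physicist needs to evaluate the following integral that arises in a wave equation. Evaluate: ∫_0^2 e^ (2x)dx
Antiderivative: (1/2)e^(2x)
Evaluate: (1/2)(e^4 - 1)

Answer: (e^4 - 1)/2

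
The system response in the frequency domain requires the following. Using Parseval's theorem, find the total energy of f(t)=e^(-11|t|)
Parseval's theorem: E=integral |f(t)|^2 dt=(1/2pi) integral |F(omega)|^2 domega
E=integral_{-inf}^{inf} e^(-22|t|) dt=2 * integral_0^inf e^(-22t) dt=2/(2 * 11)=1/11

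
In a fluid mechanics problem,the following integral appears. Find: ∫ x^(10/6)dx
Power rule: ∫ x^(5/3) dx = x^(8/3)/(8/3)+C

Answer: (3/8)·x^(8/3)+C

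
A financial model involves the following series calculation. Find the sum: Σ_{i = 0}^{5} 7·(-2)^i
Geometric series: S=a(1 - r^n)/(1 - r)
a=7, r=-2, n=6
S=7(1-64)/3=-147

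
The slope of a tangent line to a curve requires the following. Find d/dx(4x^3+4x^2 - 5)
Power rule: d/dx(ax^n)=n·a·x^(n-1)
Term by term: 12·x^2 + 8·x

Answer: 12x^2 + 8x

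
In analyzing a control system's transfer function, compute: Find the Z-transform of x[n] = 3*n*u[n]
Z{n * u[n]}=z/(z-1)^2
By linearity: Z{3 * n * u[n]}=3z/(z-1)^2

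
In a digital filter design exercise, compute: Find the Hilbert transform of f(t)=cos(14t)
The Hilbert transform shifts each frequency component by -pi/2.
H{cos(wt)}=sin(wt)
With w=14: H{cos(14t)}=sin(14t)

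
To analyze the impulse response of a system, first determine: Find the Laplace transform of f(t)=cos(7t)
L{cos(wt)}=s/(s² + w²)
L{cos(7t)}=s/(s² + 49)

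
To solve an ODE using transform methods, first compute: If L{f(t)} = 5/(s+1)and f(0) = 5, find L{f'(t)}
L{f'(t)}=s·F(s) - f(0)=5s/(s + 1) - 5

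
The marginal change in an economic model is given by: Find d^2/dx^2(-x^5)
Apply power rule 2 times:
d^1: -5x^4
d^2: -20x^3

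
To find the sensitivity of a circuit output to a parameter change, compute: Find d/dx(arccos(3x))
d/dx[arccos(u)]=-u'/√(1-u²), u=3x, u'=3

Answer: -3/√(1-9x²)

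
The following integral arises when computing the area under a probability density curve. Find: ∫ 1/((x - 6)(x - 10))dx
Partial fractions: 1/((x-6)(x-10))=A/(x-6) + B/(x-10)
A=-1/4, B=1/4
∫ [-1/4· 1/(x-6) + 1/4· 1/(x-10)] dx
=(1/4)[ln|x-10| - ln|x-6|] + C

Answer: (1/4)·ln|(x-10)/(x-6)| + C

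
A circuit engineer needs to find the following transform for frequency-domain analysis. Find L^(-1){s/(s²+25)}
L^(-1){s/(s²+w²)}=cos(wt)
Here w=5

Answer: cos(5t)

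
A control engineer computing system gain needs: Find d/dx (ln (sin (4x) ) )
Chain rule: d/dx[ln(u)] = u'/u where u = sin(4x)
u' = 4cos(4x)

Answer: (4cos(4x))/(sin(4x))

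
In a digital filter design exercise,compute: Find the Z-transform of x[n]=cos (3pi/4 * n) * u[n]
Z{cos(w0*n)*u[n]} = z(z - cos(w0))/(z^2 - 2z*cos(w0) + 1)
With w0 = 3pi/4: X(z) = z(z - cos(3pi/4))/(z^2 - 2z*cos(3pi/4) + 1)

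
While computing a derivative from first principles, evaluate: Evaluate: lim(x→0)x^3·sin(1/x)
Squeeze theorem: -|x^3| ≤ x^3·sin(1/x) ≤ |x^3|
Since x^3 → 0 as x → 0, by squeeze theorem the limit is 0

Answer: 0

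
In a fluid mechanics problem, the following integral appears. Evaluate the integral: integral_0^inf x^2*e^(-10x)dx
This is a Gamma integral. Substitute u=10x (du=10 dx):
integral_0^inf x^2*e^(-10x) dx=(1/10^3) integral_0^inf u^2*e^(-u) du
=Gamma(3)/10^3=2!/10^3=2/1000

Answer: 1/500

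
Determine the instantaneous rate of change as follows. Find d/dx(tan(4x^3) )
Chain rule: d/dx[tan(u)] = sec²(u)·u' where u = 4x^3
u' = 12x^2

Answer: 12x^2·sec²(4x^3)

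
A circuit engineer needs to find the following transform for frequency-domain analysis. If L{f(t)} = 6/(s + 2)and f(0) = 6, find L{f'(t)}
L{f'(t)} = s·F(s) - f(0) = 6s/(s+2)-6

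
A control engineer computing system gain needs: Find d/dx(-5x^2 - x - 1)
Power rule: d/dx(ax^n)=n·a·x^(n-1)
Term by term: -10·x - 1

Answer: -10x - 1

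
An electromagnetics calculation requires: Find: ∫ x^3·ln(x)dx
By parts: u=ln(x), dv=x^3 dx
du=1/x dx, v=x^4/4
=x^4·ln(x)/4 - ∫ x^3/4 dx
=x^4·ln(x)/4 - x^4/16+C

Answer: x^4(ln(x)/4-1/16)+C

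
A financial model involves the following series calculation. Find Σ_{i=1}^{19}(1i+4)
= 1·Σ i+4·19 = 1·190+76 = 266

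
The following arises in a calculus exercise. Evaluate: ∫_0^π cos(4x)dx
Antiderivative: sin(4x)/4
Evaluate at bounds: [sin(4·π)/4] - [sin(4·0)/4]
=((0) - (0))/4=0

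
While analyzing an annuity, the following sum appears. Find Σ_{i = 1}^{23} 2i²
=2·n(n+1)(2n+1)/6=2·23·24·47/6=8648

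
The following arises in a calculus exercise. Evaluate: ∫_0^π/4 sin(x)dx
Antiderivative: -cos(x)
Evaluate at bounds: [-cos(1·π/4)/1] - [-cos(1·0)/1]
= (-(√2/2)+(1))/1 = 1 - √2/2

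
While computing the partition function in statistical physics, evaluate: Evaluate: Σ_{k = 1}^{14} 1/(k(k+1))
Partial fractions: 1/(k(k+1)) = 1/k - 1/(k+1)
Telescoping sum: 1(1-1/15) = 1·14/15

Answer: 14/15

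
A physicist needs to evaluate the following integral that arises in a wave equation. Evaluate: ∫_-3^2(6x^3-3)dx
Step 1: Find antiderivative F(x)=(3/2)x^4-3x
Step 2: F(2) - F(-3)=18 - (261/2)=-225/2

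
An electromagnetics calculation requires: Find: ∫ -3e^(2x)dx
Since d/dx[e^(2x)] = 2e^(2x), we get -3/2 e^(2x)+C

Answer: (-3/2)e^(2x)+C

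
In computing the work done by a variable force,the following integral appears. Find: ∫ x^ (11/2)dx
Power rule: ∫ x^(11/2) dx = x^(13/2)/(13/2)+C

Answer: (2/13)·x^(13/2)+C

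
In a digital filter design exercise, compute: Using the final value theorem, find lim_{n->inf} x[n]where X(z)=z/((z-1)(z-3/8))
Final value theorem: lim x[n] = lim_{z->1} (z-1)*X(z)
(z-1)*X(z) = z/(z-3/8)
As z->1: 1/(1 - 3/8) = 1/(5/8) = 8/5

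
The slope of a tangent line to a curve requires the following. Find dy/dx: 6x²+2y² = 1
Differentiate: 12x + 4y·(dy/dx)=0
dy/dx=-12x/(4y)=-3·(x/y)

Answer: dy/dx=-3·(x/y)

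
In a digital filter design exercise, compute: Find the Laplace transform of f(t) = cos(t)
L{cos(wt)} = s/(s²+w²)
L{cos(t)} = s/(s²+1)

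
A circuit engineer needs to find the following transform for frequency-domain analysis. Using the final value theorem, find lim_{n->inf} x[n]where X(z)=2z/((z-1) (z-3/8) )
Final value theorem: lim x[n]=lim_{z->1} (z-1) * X(z)
(z-1) * X(z)=2z/(z-3/8)
As z->1: 2/(1-3/8)=2/(5/8)=16/5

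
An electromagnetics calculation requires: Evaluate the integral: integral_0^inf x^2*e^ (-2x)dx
This is a Gamma integral. Substitute u=2x (du=2 dx):
integral_0^inf x^2 * e^(-2x) dx=(1/2^3) integral_0^inf u^2 * e^(-u) du
=Gamma(3)/2^3=2!/2^3=2/8

Answer: 1/4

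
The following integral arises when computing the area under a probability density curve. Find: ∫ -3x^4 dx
Using power rule: ∫ -3x^4 dx=-3/5 x^5+C=(-3/5)x^5+C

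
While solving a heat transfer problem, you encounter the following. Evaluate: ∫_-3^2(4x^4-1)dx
Step 1: Find antiderivative F(x) = (4/5)x^5 - x
Step 2: F(2) - F(-3) = 118/5 - (-957/5) = 215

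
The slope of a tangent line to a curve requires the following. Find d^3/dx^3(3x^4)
Apply power rule 3 times:
d^1: 12x^3
d^2: 36x^2
d^3: 72x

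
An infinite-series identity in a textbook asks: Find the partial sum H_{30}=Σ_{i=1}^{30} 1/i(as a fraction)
H_30=1+1/2+1/3+...+1/30
=9304682830147/2329089562800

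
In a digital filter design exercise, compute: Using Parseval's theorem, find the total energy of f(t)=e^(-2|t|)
Parseval's theorem: E=integral |f(t)|^2 dt=(1/2pi) integral |F(omega)|^2 domega
E=integral_{-inf}^{inf} e^(-4|t|) dt=2*integral_0^inf e^(-4t) dt=2/(2*2)=1/2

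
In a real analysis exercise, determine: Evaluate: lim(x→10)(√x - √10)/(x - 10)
Multiply by conjugate (√x + √10)/(√x + √10):
= (x - 10)/((x - 10)(√x + √10)) = 1/(√x + √10)
As x → 10: 1/(2√10)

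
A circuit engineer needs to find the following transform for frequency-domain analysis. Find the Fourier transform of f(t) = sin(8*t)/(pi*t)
sin(W * t)/(pi * t) = (W/pi) * sinc(W * t/pi) is the impulse response of the ideal low-pass filter with cutoff W (here W = 8).
Its Fourier transform is a rectangular function:
F(omega) = 1 for |omega| < 8, 0 otherwise

Answer: rect(omega/16) [i.e., 1 for |omega| < 8, 0 otherwise]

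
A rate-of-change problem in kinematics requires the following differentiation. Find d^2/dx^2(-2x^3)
Apply power rule 2 times:
d^1: -6x^2
d^2: -12x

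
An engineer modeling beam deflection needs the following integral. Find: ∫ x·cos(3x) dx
By parts: u = x, dv = cos(3x) dx
du = dx, v = sin(3x)/3
= x·sin(3x)/3+cos(3x)/3²+C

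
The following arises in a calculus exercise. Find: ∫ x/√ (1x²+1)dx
Let u=x²+1, du=2x dx
∫ (1/2)·u^(-1/2) du=√u+C

Answer: √(x²+1)+C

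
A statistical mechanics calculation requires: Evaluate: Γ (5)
Γ(n) = (n-1)! for positive integers
Γ(5) = 4! = 24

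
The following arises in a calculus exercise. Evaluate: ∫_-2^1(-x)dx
Step 1: Find antiderivative F(x) = (-1/2)x^2
Step 2: F(1) - F(-2) = -1/2 - (-2) = 3/2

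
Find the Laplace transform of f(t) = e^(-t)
L{e^(at)} = 1/(s-a)
L{e^(-t)} = 1/(s + 1)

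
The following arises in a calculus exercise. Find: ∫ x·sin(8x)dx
By parts: u=x, dv=sin(8x) dx
du=dx, v=-cos(8x)/8
=-x·cos(8x)/8 + sin(8x)/8² + C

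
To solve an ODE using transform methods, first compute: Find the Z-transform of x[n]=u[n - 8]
Using the time-shift property: Z{u[n-8]} = z^(-8)*z/(z-1)
= z^(-7)/(z-1)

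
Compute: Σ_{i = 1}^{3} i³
Using formula: Σ i^3=[n(n+1)/2]²=[3·4/2]²=36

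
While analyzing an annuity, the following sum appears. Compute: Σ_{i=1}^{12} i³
Using formula: Σ i^3=[n(n + 1)/2]²=[12·13/2]²=6084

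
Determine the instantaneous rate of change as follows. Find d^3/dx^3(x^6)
Apply power rule 3 times:
d^1: 6x^5
d^2: 30x^4
d^3: 120x^3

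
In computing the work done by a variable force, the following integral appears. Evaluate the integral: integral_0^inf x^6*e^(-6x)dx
This is a Gamma integral. Substitute u = 6x (du = 6 dx):
integral_0^inf x^6 * e^(-6x) dx = (1/6^7) integral_0^inf u^6 * e^(-u) du
= Gamma(7)/6^7 = 6!/6^7 = 720/279936

Answer: 5/1944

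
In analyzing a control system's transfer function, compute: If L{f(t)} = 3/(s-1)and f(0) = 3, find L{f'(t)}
L{f'(t)} = s·F(s) - f(0) = 3s/(s-1)-3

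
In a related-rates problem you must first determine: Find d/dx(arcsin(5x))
d/dx[arcsin(u)] = u'/√(1-u²), u = 5x, u' = 5

Answer: 5/√(1-25x²)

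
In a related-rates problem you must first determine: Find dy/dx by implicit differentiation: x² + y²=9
Differentiate both sides: 2x + 2y·(dy/dx)=0
Solve: dy/dx=-2x/(2y)=-x/y

Answer: dy/dx=-x/y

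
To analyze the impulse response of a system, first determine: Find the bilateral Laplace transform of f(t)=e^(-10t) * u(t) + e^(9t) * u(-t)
For e^(-10t)*u(t): L=1/(s + 10), Re(s) > -10
For e^(9t)*u(-t): L=-1/(s-9), Re(s) < 9
Combined: F(s)=1/(s + 10) - 1/(s-9), -10 < Re(s) < 9

Answer: 1/(s + 10) - 1/(s-9), ROC: -10 < Re(s) < 9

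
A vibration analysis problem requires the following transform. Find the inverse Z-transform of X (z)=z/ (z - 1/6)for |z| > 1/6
Standard pair: z/(z-a) <-> a^n * u[n] for causal signals
With a=1/6: x[n]=(1/6)^n * u[n]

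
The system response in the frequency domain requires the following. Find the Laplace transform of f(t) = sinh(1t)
L{sinh(at)} = a/(s²-a²)
L{sinh(1t)} = 1/(s²-1)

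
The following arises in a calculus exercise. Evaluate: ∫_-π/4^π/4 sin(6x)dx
Antiderivative: -cos(6x)/6
Evaluate at bounds: [-cos(6·π/4)/6] - [-cos(6·-π/4)/6]
= (-(0) + (0))/6 = 0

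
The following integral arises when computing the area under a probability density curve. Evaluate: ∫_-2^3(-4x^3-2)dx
Step 1: Find antiderivative F(x)=-x^4-2x
Step 2: F(3) - F(-2)=-87 - (-12)=-75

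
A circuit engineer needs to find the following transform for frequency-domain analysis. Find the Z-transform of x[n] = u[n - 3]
Using the time-shift property: Z{u[n-3]} = z^(-3)*z/(z-1)
= z^(-2)/(z-1)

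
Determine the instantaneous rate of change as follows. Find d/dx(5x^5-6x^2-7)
Power rule: d/dx(ax^n)=n·a·x^(n-1)
Term by term: 25·x^4-12·x

Answer: 25x^4-12x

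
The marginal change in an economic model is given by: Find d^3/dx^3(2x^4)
Apply power rule 3 times:
d^1: 8x^3
d^2: 24x^2
d^3: 48x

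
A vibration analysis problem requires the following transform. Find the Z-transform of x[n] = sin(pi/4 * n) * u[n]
Z{sin(w0 * n) * u[n]}=z * sin(w0)/(z^2-2z * cos(w0)+1)
With w0=pi/4: X(z)=z * sin(pi/4)/(z^2-2z * cos(pi/4)+1)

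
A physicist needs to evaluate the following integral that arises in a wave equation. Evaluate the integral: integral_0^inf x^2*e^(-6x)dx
This is a Gamma integral. Substitute u=6x (du=6 dx):
integral_0^inf x^2 * e^(-6x) dx=(1/6^3) integral_0^inf u^2 * e^(-u) du
=Gamma(3)/6^3=2!/6^3=2/216

Answer: 1/108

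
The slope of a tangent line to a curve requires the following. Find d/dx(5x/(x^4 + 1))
Quotient rule: (f/g)' = (f'g - fg')/g²
f = 5x, f' = 5
g = x^4+1, g' = 4x^3

Answer: (5·(x^4+1)-20x^4)/(x^4+1)²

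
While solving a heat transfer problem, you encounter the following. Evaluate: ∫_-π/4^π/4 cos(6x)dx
Antiderivative: sin(6x)/6
Evaluate at bounds: [sin(6·π/4)/6] - [sin(6·-π/4)/6]
=((-1) - (1))/6=-1/3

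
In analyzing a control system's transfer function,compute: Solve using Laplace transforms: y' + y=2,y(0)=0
Take L of both sides: sY(s) - 0 + Y(s) = 2/s
Y(s)(s + 1) = 2/s + 0
Y(s) = 2/(s(s + 1)) + 0/(s + 1)
Partial fractions: 2/(s(s + 1)) = 2/s - 2/(s + 1)
So Y(s) = 2/s - 2/(s + 1)
Inverse transform (L^(-1){1/s} = 1, L^(-1){1/(s + 1)} = e^(-t)):

Answer: y(t) = 2 - 2·e^(-t)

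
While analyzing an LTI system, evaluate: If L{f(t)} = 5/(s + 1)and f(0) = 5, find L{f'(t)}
L{f'(t)} = s·F(s) - f(0) = 5s/(s + 1) - 5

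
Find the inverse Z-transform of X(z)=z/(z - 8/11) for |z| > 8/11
Standard pair: z/(z-a) <-> a^n*u[n] for causal signals
With a=8/11: x[n]=(8/11)^n*u[n]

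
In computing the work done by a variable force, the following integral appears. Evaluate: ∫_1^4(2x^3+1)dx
Step 1: Find antiderivative F(x)=(1/2)x^4 + x
Step 2: F(4) - F(1)=132 - (3/2)=261/2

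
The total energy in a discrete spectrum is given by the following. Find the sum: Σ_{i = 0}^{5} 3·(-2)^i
Geometric series: S = a(1 - r^n)/(1 - r)
a = 3, r = -2, n = 6
S = 3(1-64)/3 = -63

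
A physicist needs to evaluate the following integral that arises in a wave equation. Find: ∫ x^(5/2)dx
Power rule: ∫ x^(5/2) dx=x^(7/2)/(7/2) + C

Answer: (2/7)·x^(7/2) + C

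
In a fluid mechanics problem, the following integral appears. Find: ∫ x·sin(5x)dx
By parts: u=x, dv=sin(5x) dx
du=dx, v=-cos(5x)/5
=-x·cos(5x)/5 + sin(5x)/5² + C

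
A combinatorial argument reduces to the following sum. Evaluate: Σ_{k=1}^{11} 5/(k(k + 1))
Partial fractions: 5/(k(k+1))=5/k - 5/(k+1)
Telescoping sum: 5(1-1/12)=5·11/12

Answer: 55/12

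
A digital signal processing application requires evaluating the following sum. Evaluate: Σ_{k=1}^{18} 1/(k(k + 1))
Partial fractions: 1/(k(k + 1))=1/k - 1/(k + 1)
Telescoping sum: 1(1 - 1/19)=1·18/19

Answer: 18/19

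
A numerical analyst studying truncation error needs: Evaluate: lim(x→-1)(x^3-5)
Polynomial is continuous, so substitute x = -1:
1·(-1)^3-5 = -6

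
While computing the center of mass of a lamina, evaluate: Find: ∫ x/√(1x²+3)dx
Let u = x²+3, du = 2x dx
∫ (1/2)·u^(-1/2) du = √u+C

Answer: √(x²+3)+C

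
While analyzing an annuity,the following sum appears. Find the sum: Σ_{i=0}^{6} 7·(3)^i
Geometric series: S=a(1 - r^n)/(1 - r)
a=7, r=3, n=7
S=7(1 - 2187)/-2=7651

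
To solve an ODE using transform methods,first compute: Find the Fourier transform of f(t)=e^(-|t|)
Using the standard pair: F{e^(-a|t|)}=2a/(a^2 + omega^2)
With a=1: F(omega)=2/(1 + omega^2)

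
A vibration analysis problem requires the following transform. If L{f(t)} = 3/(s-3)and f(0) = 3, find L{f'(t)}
L{f'(t)} = s·F(s) - f(0) = 3s/(s-3)-3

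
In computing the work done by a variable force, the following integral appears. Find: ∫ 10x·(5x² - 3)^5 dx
Let u = 5x² - 3, du = 10x dx
∫ u^5 du = u^6/6 + C

Answer: (5x² - 3)^6/6 + C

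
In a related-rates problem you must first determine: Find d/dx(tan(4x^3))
Chain rule: d/dx[tan(u)] = sec²(u)·u' where u = 4x^3
u' = 12x^2

Answer: 12x^2·sec²(4x^3)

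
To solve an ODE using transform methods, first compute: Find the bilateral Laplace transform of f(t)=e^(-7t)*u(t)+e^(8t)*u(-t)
For e^(-7t) * u(t): L = 1/(s+7), Re(s) > -7
For e^(8t) * u(-t): L = -1/(s-8), Re(s) < 8
Combined: F(s) = 1/(s+7)-1/(s-8), -7 < Re(s) < 8

Answer: 1/(s+7)-1/(s-8), ROC: -7 < Re(s) < 8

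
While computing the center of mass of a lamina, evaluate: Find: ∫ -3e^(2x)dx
Since d/dx[e^(2x)] = 2e^(2x), we get -3/2 e^(2x)+C

Answer: (-3/2)e^(2x)+C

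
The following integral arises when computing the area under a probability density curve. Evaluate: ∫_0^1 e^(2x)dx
Antiderivative: (1/2)e^(2x)
Evaluate: (1/2)(e^2-1)

Answer: (e^2-1)/2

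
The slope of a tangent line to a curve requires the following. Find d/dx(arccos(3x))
d/dx[arccos(u)] = -u'/√(1-u²), u = 3x, u' = 3

Answer: -3/√(1-9x²)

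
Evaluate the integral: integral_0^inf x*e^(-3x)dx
This is a Gamma integral. Substitute u = 3x (du = 3 dx):
integral_0^inf x*e^(-3x) dx = (1/3^2) integral_0^inf u^1*e^(-u) du
= Gamma(2)/3^2 = 1!/3^2 = 1/9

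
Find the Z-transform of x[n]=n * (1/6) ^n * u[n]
Using the property Z{n*a^n*u[n]} = az/(z-a)^2
With a = 1/6: X(z) = (1/6)z/(z - 1/6)^2, |z| > 1/6

Answer: (1/6)z/(z - 1/6)^2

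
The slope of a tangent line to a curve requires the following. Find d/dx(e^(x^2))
Chain rule: d/dx[e^u]=e^u · u' where u=x^2
u'=2x

Answer: 2x·e^(x^2)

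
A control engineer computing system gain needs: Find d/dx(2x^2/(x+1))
Quotient rule: (f/g)'=(f'g - fg')/g²
f=2x^2, f'=4x
g=x+1, g'=1

Answer: (4x·(x+1)-2x^2)/(x+1)²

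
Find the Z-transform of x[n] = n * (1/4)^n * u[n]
Using the property Z{n * a^n * u[n]}=az/(z-a)^2
With a=1/4: X(z)=(1/4)z/(z - 1/4)^2, |z| > 1/4

Answer: (1/4)z/(z - 1/4)^2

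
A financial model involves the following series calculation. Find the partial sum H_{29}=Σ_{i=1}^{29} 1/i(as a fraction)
H_29=1+1/2+1/3+...+1/29
=9227046511387/2329089562800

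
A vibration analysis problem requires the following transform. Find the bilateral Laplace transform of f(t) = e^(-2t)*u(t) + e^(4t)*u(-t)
For e^(-2t) * u(t): L = 1/(s+2), Re(s) > -2
For e^(4t) * u(-t): L = -1/(s-4), Re(s) < 4
Combined: F(s) = 1/(s+2)-1/(s-4), -2 < Re(s) < 4

Answer: 1/(s+2)-1/(s-4), ROC: -2 < Re(s) < 4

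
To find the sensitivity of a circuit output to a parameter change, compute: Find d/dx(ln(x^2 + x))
Chain rule: d/dx[ln(u)] = u'/u where u = x^2 + x
u' = 2x + 1

Answer: (2x + 1)/(x^2 + x)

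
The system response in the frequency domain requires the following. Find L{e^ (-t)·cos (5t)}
First shifting: L{e^(at)f(t)} = F(s-a)
L{cos(5t)} = s/(s²+25)
Shift: (s+1)/((s+1)²+25)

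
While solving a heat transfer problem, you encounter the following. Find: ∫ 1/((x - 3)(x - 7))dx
Partial fractions: 1/((x-3)(x-7))=A/(x-3)+B/(x-7)
A=-1/4, B=1/4
∫ [-1/4· 1/(x-3)+1/4· 1/(x-7)] dx
=(1/4)[ln|x-7| - ln|x-3|]+C

Answer: (1/4)·ln|(x-7)/(x-3)|+C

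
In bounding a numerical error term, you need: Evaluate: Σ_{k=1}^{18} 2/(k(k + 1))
Partial fractions: 2/(k(k + 1))=2/k - 2/(k + 1)
Telescoping sum: 2(1 - 1/19)=2·18/19

Answer: 36/19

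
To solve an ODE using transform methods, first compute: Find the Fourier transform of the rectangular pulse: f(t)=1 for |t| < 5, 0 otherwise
F(omega) = integral from -5 to 5 of e^(-j*omega*t) dt
= 2*sin(5*omega)/omega = 10*sinc(5*omega/pi)

Answer: 2*sin(5*omega)/omega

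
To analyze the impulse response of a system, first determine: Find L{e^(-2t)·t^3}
First shifting: L{e^(at)f(t)} = F(s-a)
L{t^3} = 6/s^4
Shift s → s + 2: 6/(s + 2)^4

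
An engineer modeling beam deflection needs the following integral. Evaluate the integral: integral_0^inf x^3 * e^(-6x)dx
This is a Gamma integral. Substitute u=6x (du=6 dx):
integral_0^inf x^3 * e^(-6x) dx=(1/6^4) integral_0^inf u^3 * e^(-u) du
=Gamma(4)/6^4=3!/6^4=6/1296

Answer: 1/216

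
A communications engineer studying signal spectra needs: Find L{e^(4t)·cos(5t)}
First shifting: L{e^(at)f(t)} = F(s-a)
L{cos(5t)} = s/(s² + 25)
Shift: (s-4)/((s-4)² + 25)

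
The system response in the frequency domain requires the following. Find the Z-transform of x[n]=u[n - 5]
Using the time-shift property: Z{u[n-5]} = z^(-5) * z/(z-1)
= z^(-4)/(z-1)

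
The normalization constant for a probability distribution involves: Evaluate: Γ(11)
Γ(n)=(n-1)! for positive integers
Γ(11)=10!=3628800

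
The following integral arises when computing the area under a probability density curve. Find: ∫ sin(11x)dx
Using substitution u=11x: ∫ sin(u) du/11=-cos(u)/11 + C

Answer: (-1/11)cos(11x) + C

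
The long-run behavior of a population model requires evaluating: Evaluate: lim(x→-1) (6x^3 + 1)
Polynomial is continuous, so substitute x = -1:
6·(-1)^3+1 = -5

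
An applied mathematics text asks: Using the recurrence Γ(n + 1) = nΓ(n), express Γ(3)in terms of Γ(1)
Γ(3)=2Γ(2)=2·1Γ(1)=...=2!·Γ(1)=2·Γ(1)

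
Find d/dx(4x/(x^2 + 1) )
Quotient rule: (f/g)'=(f'g - fg')/g²
f=4x, f'=4
g=x^2 + 1, g'=2x

Answer: (4·(x^2 + 1) - 8x^2)/(x^2 + 1)²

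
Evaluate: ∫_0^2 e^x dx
Antiderivative: e^x
Evaluate: (e^2-1)

Answer: e^2-1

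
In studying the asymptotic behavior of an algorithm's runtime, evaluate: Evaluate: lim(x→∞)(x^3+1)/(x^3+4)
Divide numerator and denominator by x^3:
lim (1 + 1/x^3)/(1 + 4/x^3) = 1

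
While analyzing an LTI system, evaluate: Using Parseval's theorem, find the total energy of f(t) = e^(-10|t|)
Parseval's theorem: E=integral |f(t)|^2 dt=(1/2pi) integral |F(omega)|^2 domega
E=integral_{-inf}^{inf} e^(-20|t|) dt=2*integral_0^inf e^(-20t) dt=2/(2*10)=1/10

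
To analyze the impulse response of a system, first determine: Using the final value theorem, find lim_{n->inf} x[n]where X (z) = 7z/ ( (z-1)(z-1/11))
Final value theorem: lim x[n] = lim_{z->1} (z-1) * X(z)
(z-1) * X(z) = 7z/(z-1/11)
As z->1: 7/(1-1/11) = 7/(10/11) = 77/10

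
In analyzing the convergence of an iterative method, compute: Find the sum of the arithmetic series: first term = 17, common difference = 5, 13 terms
Last term: a_n=17+(13-1)·5=77
Sum=n(a_1+a_n)/2=13(17+77)/2=611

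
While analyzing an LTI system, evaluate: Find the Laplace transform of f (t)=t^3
L{t^n} = n!/s^(n + 1)
L{t^3} = 3!/s^4 = 6/s^4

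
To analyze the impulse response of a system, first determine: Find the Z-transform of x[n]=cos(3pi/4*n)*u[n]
Z{cos(w0*n)*u[n]} = z(z - cos(w0))/(z^2 - 2z*cos(w0) + 1)
With w0 = 3pi/4: X(z) = z(z - cos(3pi/4))/(z^2 - 2z*cos(3pi/4) + 1)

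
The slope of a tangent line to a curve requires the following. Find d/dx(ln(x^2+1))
Chain rule: d/dx[ln(u)] = u'/u where u = x^2 + 1
u' = 2x

Answer: (2x)/(x^2 + 1)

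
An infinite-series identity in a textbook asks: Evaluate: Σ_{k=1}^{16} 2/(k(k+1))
Partial fractions: 2/(k(k+1)) = 2/k - 2/(k+1)
Telescoping sum: 2(1-1/17) = 2·16/17

Answer: 32/17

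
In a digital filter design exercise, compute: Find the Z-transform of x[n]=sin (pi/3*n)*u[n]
Z{sin(w0 * n) * u[n]}=z * sin(w0)/(z^2-2z * cos(w0)+1)
With w0=pi/3: X(z)=z * sin(pi/3)/(z^2-2z * cos(pi/3)+1)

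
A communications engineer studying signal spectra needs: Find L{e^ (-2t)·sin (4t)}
First shifting: L{e^(at)f(t)} = F(s-a)
L{sin(4t)} = 4/(s²+16)
Shift: 4/((s+2)²+16)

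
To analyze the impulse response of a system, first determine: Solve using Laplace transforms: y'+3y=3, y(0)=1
Take L of both sides: sY(s) - 1 + 3Y(s) = 3/s
Y(s)(s + 3) = 3/s + 1
Y(s) = 3/(s(s + 3)) + 1/(s + 3)
Partial fractions: 3/(s(s + 3)) = 1/s - 1/(s + 3)
So Y(s) = 1/s
Inverse transform (L^(-1){1/s} = 1, L^(-1){1/(s + 3)} = e^(-3t)):

Answer: y(t) = 1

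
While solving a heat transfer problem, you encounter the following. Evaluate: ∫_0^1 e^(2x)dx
Antiderivative: (1/2)e^(2x)
Evaluate: (1/2)(e^2-1)

Answer: (e^2-1)/2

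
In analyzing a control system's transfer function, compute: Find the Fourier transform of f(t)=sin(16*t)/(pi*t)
sin(W * t)/(pi * t) = (W/pi) * sinc(W * t/pi) is the impulse response of the ideal low-pass filter with cutoff W (here W = 16).
Its Fourier transform is a rectangular function:
F(omega) = 1 for |omega| < 16, 0 otherwise

Answer: rect(omega/32) [i.e., 1 for |omega| < 16, 0 otherwise]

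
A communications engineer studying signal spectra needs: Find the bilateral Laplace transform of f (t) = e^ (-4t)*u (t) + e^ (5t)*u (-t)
For e^(-4t) * u(t): L=1/(s + 4), Re(s) > -4
For e^(5t) * u(-t): L=-1/(s-5), Re(s) < 5
Combined: F(s)=1/(s + 4) - 1/(s-5), -4 < Re(s) < 5

Answer: 1/(s + 4) - 1/(s-5), ROC: -4 < Re(s) < 5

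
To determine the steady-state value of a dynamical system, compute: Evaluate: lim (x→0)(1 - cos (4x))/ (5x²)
Using 1-cos(u) ≈ u²/2 for small u:
(1-cos(4x)) ≈ (4x)²/2 = 16x²/2
So limit = 16/(2·5) = 8/5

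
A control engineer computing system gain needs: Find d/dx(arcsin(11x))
d/dx[arcsin(u)] = u'/√(1-u²), u = 11x, u' = 11

Answer: 11/√(1 - 121x²)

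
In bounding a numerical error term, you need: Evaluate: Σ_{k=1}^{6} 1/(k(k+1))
Partial fractions: 1/(k(k + 1)) = 1/k - 1/(k + 1)
Telescoping sum: 1(1 - 1/7) = 1·6/7

Answer: 6/7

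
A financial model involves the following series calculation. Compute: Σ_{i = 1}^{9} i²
Using formula: Σ i^2=n(n + 1)(2n + 1)/6=9·10·19/6=285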